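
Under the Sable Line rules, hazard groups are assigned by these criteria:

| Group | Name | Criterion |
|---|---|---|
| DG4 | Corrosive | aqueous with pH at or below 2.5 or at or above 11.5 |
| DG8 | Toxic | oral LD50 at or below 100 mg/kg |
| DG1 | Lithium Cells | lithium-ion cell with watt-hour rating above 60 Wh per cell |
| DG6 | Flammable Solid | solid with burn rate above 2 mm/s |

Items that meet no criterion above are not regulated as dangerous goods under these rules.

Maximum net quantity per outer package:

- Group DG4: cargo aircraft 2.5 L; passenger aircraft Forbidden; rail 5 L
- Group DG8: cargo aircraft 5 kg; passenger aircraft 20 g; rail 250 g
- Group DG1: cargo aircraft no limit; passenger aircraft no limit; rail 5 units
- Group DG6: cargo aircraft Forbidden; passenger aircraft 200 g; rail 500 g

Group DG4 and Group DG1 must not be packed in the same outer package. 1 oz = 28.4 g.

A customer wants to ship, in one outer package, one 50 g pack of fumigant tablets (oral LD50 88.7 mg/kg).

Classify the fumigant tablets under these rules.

Group DG8

Oral LD50 88.7 mg/kg meets the Group DG8 criterion (Toxic), so the fumigant tablets are Group DG8.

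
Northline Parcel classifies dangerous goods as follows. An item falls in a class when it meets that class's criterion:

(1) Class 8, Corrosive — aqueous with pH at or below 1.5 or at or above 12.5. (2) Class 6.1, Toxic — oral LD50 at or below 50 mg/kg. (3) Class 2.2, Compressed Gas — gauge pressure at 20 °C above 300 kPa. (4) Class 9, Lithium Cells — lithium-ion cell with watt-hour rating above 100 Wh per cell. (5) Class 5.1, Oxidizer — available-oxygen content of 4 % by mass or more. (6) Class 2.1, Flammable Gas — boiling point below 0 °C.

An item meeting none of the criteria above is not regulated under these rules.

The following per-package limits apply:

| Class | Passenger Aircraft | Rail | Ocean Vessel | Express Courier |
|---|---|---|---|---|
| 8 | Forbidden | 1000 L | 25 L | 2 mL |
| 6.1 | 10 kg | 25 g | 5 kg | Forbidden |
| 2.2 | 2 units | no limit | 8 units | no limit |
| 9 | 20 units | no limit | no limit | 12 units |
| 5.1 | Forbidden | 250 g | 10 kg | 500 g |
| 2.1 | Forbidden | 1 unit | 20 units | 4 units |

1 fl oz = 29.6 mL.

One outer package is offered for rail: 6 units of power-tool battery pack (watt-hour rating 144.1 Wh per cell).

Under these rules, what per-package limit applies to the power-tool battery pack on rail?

no limit

Watt-hour rating 144.1 Wh per cell meets the Class 9 criterion (Lithium Cells), so the power-tool battery pack is Class 9.
The rail limit for Class 9 is no limit.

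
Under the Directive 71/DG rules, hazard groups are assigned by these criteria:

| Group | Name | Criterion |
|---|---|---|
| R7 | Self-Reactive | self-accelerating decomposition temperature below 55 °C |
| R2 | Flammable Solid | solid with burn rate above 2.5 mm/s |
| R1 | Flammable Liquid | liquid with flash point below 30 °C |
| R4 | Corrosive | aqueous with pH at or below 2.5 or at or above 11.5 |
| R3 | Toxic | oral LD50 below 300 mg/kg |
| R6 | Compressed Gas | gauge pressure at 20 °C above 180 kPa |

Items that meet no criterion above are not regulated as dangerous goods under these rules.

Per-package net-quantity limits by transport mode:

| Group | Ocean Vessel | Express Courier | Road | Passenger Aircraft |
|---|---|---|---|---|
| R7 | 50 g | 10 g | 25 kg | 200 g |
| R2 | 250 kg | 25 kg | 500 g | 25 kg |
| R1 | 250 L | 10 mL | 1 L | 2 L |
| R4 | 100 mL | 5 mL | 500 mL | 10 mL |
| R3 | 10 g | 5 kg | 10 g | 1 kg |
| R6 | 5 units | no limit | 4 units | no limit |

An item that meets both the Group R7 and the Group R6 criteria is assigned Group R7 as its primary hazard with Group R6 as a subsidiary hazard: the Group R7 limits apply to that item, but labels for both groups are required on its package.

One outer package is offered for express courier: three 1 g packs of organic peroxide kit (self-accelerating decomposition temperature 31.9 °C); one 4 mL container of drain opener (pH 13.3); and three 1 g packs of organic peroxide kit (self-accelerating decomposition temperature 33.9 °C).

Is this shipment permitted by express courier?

Yes

With self-accelerating decomposition temperature 31.9 °C (< 55 °C), the organic peroxide kit falls in Group R7.
pH 13.3 meets the Group R4 criterion (Corrosive), so the drain opener is Group R4.
Organic peroxide kit: self-accelerating decomposition temperature 33.9 °C < 55 °C → Group R7 (Self-Reactive).
Group R4 quantity: 4 mL.
4 mL ≤ 5 mL (express courier limit, Group R4) — within limit.
Group R7 net quantity: (three 1 g packs = 3 g) + (three 1 g packs = 3 g) = 6 g.
6 g is within the express courier limit of 10 g for Group R7.
Every hazard group is within its express courier limit and no segregation rule is violated.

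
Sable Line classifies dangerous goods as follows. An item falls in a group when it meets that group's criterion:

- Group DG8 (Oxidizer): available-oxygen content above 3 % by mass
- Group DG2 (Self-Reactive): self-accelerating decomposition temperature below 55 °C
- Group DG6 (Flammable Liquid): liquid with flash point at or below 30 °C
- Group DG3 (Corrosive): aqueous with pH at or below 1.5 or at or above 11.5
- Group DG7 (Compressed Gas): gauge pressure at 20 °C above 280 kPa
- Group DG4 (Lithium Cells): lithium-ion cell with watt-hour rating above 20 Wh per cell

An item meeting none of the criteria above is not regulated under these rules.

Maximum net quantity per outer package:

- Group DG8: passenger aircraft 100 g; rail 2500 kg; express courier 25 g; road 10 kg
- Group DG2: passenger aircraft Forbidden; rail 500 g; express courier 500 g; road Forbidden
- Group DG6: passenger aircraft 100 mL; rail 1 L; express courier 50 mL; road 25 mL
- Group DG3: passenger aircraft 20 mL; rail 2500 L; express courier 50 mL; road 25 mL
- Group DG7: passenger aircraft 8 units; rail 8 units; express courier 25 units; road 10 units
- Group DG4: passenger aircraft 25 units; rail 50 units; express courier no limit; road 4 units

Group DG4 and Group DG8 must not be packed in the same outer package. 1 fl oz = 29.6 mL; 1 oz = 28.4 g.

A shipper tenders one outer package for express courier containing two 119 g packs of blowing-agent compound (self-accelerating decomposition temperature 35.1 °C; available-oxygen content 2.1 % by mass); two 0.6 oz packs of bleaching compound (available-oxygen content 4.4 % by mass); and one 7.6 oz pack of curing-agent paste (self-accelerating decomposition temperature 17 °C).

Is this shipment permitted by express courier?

No

Self-accelerating decomposition temperature 35.1 °C meets the Group DG2 criterion (Self-Reactive), so the blowing-agent compound is Group DG2.
Available-oxygen content 4.4 % by mass meets the Group DG8 criterion (Oxidizer), so the bleaching compound is Group DG8.
With self-accelerating decomposition temperature 17 °C (< 55 °C), the curing-agent paste falls in Group DG2.
Total Group DG2: (two 119 g packs = 238 g) + (one 7.6 oz pack = 215.84 g) = 453.84 g.
That is within the Group DG2 express courier limit of 500 g.
Group DG8 quantity: two 0.6 oz packs = 34.08 g.
34.08 g > 25 g (express courier limit, Group DG8) — over the limit.
The segregation rule (Group DG4 with Group DG8) does not apply to Group DG2 with Group DG8.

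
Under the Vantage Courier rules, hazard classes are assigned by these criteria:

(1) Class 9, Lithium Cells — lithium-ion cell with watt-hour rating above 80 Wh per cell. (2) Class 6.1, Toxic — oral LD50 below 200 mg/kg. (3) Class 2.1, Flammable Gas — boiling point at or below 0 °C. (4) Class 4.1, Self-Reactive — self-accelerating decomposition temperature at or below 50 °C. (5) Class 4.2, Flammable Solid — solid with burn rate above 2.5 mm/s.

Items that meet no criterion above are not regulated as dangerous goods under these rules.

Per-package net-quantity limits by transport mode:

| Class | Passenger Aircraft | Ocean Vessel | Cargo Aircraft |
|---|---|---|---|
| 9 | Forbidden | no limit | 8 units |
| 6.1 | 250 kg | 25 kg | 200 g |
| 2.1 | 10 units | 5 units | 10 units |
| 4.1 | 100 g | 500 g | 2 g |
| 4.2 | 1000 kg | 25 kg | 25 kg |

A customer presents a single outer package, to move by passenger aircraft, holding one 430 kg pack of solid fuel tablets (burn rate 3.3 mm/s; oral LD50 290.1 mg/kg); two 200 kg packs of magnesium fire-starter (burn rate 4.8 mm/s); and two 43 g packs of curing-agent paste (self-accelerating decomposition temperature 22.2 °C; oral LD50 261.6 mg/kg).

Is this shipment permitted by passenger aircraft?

Yes

The solid fuel tablets have burn rate 3.3 mm/s, which is > 2.5 mm/s, so they are Class 4.2 (Flammable Solid).
With burn rate 4.8 mm/s (> 2.5 mm/s), the magnesium fire-starter falls in Class 4.2.
With self-accelerating decomposition temperature 22.2 °C (≤ 50 °C), the curing-agent paste falls in Class 4.1.
Class 4.2 net quantity: 430 kg + (two 200 kg packs = 400 kg) = 830 kg.
830 kg ≤ 1000 kg (passenger aircraft limit, Class 4.2) — within limit.
Class 4.1 quantity: two 43 g packs = 86 g.
86 g ≤ 100 g (passenger aircraft limit, Class 4.1) — within limit.
Every hazard class is within its passenger aircraft limit and no segregation rule is violated.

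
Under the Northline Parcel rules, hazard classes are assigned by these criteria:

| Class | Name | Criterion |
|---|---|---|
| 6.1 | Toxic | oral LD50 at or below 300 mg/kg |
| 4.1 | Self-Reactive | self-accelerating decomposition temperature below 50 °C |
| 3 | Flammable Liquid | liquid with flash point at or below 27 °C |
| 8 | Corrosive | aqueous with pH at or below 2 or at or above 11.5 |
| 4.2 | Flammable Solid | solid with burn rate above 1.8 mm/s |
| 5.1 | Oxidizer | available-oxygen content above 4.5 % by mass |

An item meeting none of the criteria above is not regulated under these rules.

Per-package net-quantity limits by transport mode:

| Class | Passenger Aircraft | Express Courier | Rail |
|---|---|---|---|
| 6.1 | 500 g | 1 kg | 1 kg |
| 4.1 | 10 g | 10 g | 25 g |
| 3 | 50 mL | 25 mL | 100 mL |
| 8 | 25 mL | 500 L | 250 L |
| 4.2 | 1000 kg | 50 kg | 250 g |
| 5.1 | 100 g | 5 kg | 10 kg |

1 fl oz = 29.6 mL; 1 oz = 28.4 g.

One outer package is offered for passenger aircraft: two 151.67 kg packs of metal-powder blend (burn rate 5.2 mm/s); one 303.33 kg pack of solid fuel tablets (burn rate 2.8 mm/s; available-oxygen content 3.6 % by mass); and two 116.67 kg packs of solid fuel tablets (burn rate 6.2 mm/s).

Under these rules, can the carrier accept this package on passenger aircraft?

Yes

Metal-powder blend: burn rate 5.2 mm/s > 1.8 mm/s → Class 4.2 (Flammable Solid).
Solid fuel tablets: burn rate 2.8 mm/s > 1.8 mm/s → Class 4.2 (Flammable Solid).
The solid fuel tablets have burn rate 6.2 mm/s, which is > 1.8 mm/s, so they are Class 4.2 (Flammable Solid).
Total Class 4.2: (two 151.67 kg packs = 303.34 kg) + 303.33 kg + (two 116.67 kg packs = 233.34 kg) = 840.01 kg.
That is within the Class 4.2 passenger aircraft limit of 1000 kg.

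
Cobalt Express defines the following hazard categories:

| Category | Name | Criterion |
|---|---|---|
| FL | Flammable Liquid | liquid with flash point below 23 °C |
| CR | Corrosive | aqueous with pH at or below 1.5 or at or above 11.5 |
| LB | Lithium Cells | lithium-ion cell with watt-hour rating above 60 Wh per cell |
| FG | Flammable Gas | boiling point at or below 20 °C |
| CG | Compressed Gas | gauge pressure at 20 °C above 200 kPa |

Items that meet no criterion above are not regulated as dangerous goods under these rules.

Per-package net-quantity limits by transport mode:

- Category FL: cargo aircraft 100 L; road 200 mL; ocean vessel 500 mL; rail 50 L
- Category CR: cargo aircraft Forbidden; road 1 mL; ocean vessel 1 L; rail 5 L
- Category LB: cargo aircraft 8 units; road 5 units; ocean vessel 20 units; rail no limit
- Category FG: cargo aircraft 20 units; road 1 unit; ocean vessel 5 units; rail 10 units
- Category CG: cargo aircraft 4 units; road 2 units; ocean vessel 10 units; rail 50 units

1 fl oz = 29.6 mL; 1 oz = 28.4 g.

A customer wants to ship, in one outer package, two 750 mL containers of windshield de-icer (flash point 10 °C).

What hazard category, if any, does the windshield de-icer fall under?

With flash point 10 °C (< 23 °C), the windshield de-icer falls in Category FL.

Category FL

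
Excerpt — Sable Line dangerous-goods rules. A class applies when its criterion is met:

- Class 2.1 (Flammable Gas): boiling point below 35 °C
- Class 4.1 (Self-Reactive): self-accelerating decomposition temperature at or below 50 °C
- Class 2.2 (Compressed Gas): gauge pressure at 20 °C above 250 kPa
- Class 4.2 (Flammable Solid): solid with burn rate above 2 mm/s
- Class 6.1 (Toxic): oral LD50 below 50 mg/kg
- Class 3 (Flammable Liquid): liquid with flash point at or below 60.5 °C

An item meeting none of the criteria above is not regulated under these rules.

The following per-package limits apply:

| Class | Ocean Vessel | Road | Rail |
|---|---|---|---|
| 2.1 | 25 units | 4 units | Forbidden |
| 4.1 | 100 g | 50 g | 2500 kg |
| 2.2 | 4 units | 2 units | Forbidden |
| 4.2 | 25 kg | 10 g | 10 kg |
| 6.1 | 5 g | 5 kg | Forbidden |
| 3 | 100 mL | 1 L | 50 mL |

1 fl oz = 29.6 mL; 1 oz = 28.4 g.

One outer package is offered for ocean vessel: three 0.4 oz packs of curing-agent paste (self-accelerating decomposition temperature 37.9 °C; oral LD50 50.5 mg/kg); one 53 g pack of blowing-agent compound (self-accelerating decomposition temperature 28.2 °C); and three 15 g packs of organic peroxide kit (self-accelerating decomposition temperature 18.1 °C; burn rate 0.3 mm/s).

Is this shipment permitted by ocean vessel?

Self-accelerating decomposition temperature 37.9 °C meets the Class 4.1 criterion (Self-Reactive), so the curing-agent paste is Class 4.1.
With self-accelerating decomposition temperature 28.2 °C (≤ 50 °C), the blowing-agent compound falls in Class 4.1.
Organic peroxide kit: self-accelerating decomposition temperature 18.1 °C ≤ 50 °C → Class 4.1 (Self-Reactive).
Total Class 4.1: (three 0.4 oz packs = 34.08 g) + 53 g + (three 15 g packs = 45 g) = 132.08 g.
132.08 g exceeds the ocean vessel limit of 100 g for Class 4.1.

No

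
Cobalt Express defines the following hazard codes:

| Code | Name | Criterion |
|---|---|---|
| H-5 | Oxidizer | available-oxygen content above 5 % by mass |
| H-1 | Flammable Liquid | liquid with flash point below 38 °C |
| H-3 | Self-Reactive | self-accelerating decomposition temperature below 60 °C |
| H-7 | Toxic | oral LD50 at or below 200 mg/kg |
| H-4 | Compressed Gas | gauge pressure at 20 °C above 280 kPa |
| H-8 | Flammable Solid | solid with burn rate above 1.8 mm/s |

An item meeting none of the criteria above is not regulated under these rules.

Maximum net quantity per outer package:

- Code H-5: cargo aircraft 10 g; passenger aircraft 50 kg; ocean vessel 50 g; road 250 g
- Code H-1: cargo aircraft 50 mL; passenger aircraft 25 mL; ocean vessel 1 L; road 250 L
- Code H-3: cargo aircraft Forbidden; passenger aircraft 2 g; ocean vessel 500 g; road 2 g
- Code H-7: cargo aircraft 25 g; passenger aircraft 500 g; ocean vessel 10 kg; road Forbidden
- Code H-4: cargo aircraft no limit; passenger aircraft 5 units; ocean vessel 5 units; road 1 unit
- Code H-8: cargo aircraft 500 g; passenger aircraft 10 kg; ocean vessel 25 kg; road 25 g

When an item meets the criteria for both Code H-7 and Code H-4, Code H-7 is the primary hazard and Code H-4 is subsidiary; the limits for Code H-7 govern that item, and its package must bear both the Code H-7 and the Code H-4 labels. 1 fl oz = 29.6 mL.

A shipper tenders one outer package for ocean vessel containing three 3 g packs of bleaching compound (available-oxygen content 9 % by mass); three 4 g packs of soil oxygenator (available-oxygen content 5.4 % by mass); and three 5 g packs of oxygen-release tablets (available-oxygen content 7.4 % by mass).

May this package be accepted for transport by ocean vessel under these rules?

Yes

With available-oxygen content 9 % by mass (> 5 % by mass), the bleaching compound falls in Code H-5.
With available-oxygen content 5.4 % by mass (> 5 % by mass), the soil oxygenator falls in Code H-5.
The oxygen-release tablets have available-oxygen content 7.4 % by mass, which is > 5 % by mass, so they are Code H-5 (Oxidizer).
Total Code H-5: (three 3 g packs = 9 g) + (three 4 g packs = 12 g) + (three 5 g packs = 15 g) = 36 g.
That is within the Code H-5 ocean vessel limit of 50 g.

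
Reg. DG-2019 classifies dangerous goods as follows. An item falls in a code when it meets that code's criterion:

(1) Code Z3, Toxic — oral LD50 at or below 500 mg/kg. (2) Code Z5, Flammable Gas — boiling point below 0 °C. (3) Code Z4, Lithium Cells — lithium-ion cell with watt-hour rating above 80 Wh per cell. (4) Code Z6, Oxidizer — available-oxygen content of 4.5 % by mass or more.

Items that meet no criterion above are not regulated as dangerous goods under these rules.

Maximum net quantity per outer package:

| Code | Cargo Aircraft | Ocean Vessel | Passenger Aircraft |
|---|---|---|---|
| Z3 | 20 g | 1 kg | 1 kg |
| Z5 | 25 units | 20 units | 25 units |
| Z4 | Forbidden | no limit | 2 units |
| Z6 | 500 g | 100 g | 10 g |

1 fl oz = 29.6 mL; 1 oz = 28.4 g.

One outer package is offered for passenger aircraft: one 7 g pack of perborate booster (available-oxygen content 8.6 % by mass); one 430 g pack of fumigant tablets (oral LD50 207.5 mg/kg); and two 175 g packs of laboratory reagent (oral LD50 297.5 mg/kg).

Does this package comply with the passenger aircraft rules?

Yes

Perborate booster: available-oxygen content 8.6 % by mass ≥ 4.5 % by mass → Code Z6 (Oxidizer).
Fumigant tablets: oral LD50 207.5 mg/kg ≤ 500 mg/kg → Code Z3 (Toxic).
Oral LD50 297.5 mg/kg meets the Code Z3 criterion (Toxic), so the laboratory reagent is Code Z3.
Total Code Z3: 430 g + (two 175 g packs = 350 g) = 780 g.
780 g is within the passenger aircraft limit of 1 kg for Code Z3.
Code Z6 quantity: 7 g.
That is within the Code Z6 passenger aircraft limit of 10 g.
Every hazard code is within its passenger aircraft limit and no segregation rule is violated.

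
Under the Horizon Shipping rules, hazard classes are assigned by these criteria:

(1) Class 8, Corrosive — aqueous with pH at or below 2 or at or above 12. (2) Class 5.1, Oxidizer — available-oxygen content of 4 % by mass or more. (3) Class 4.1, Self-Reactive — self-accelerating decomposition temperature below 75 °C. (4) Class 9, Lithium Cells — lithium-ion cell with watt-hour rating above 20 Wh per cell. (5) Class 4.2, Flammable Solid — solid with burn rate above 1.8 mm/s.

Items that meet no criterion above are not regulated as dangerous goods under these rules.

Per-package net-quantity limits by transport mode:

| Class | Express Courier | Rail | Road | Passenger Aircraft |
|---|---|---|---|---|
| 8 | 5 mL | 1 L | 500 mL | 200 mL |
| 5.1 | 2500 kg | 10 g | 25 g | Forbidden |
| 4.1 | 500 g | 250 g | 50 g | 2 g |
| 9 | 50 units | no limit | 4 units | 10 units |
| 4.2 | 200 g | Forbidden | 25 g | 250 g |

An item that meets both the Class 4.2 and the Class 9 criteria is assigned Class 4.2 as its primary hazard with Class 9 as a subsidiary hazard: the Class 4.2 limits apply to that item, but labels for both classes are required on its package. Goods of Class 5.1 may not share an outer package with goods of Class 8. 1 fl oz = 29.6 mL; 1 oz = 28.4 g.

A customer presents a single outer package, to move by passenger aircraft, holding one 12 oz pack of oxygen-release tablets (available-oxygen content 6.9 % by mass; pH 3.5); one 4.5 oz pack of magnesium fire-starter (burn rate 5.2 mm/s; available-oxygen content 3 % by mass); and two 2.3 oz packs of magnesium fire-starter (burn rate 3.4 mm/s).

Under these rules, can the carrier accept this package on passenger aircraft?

No

Available-oxygen content 6.9 % by mass meets the Class 5.1 criterion (Oxidizer), so the oxygen-release tablets are Class 5.1.
The magnesium fire-starter has burn rate 5.2 mm/s, which is > 1.8 mm/s, so it is Class 4.2 (Flammable Solid).
Burn rate 3.4 mm/s meets the Class 4.2 criterion (Flammable Solid), so the magnesium fire-starter is Class 4.2.
Class 4.2 net quantity: (one 4.5 oz pack = 127.8 g) + (two 2.3 oz packs = 130.64 g) = 258.44 g.
258.44 g exceeds the passenger aircraft limit of 250 g for Class 4.2.
Class 5.1 quantity: one 12 oz pack = 340.8 g.
Class 5.1 is Forbidden by passenger aircraft.
The segregation rule (Class 5.1 with Class 8) does not apply to Class 4.2 with Class 5.1.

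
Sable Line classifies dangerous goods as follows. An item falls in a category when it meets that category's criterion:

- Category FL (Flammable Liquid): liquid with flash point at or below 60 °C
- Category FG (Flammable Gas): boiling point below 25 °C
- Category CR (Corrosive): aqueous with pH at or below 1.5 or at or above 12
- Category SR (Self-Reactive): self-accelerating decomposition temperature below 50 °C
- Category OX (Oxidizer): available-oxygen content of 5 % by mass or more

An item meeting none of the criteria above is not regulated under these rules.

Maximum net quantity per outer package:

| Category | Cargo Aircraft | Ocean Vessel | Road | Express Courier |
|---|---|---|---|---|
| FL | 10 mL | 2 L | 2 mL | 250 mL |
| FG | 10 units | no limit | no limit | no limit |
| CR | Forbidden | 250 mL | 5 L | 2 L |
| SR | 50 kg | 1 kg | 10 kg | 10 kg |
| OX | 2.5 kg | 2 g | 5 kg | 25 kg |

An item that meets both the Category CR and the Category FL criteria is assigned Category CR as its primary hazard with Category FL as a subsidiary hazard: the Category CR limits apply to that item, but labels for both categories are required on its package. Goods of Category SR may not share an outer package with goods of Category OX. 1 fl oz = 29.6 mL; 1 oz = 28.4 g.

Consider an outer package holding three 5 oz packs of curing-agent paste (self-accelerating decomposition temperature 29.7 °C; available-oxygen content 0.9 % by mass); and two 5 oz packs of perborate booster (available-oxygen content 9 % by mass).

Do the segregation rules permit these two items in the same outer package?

With self-accelerating decomposition temperature 29.7 °C (< 50 °C), the curing-agent paste falls in Category SR.
The perborate booster has available-oxygen content 9 % by mass, which is ≥ 5 % by mass, so it is Category OX (Oxidizer).
Category SR and Category OX may not share an outer package.

No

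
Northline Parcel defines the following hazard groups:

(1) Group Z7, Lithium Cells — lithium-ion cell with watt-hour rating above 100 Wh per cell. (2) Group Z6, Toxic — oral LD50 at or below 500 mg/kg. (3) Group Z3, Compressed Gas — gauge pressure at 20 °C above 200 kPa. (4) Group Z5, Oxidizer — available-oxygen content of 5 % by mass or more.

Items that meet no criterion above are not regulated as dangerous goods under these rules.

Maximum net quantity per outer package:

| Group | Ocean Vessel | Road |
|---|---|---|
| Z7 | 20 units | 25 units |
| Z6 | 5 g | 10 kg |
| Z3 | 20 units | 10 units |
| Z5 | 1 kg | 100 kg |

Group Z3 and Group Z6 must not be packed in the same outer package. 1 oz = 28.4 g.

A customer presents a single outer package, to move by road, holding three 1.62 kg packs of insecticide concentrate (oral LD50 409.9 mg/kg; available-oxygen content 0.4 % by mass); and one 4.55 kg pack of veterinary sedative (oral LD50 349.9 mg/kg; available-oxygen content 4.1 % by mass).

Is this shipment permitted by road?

Yes

Insecticide concentrate: oral LD50 409.9 mg/kg ≤ 500 mg/kg → Group Z6 (Toxic).
The veterinary sedative has oral LD50 349.9 mg/kg, which is ≤ 500 mg/kg, so it is Group Z6 (Toxic).
Total Group Z6: (three 1.62 kg packs = 4.86 kg) + 4.55 kg = 9.41 kg.
9.41 kg ≤ 10 kg (road limit, Group Z6) — within limit.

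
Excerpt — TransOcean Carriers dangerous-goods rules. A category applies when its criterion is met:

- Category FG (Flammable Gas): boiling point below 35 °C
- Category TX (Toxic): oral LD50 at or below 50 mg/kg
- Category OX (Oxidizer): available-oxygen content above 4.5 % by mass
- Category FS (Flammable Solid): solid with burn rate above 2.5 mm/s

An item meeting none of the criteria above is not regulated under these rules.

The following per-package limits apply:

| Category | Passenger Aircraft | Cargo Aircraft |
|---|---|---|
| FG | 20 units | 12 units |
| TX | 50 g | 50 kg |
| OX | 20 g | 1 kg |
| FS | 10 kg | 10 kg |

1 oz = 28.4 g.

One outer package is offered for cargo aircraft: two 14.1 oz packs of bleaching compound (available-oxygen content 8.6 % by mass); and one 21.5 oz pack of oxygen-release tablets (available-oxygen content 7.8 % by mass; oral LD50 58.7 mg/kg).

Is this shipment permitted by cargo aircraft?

No

Available-oxygen content 8.6 % by mass meets the Category OX criterion (Oxidizer), so the bleaching compound is Category OX.
The oxygen-release tablets have available-oxygen content 7.8 % by mass, which is > 4.5 % by mass, so they are Category OX (Oxidizer).
Category OX net quantity: (two 14.1 oz packs = 800.88 g) + (one 21.5 oz pack = 610.6 g) = 1411.48 g.
1411.48 g > 1 kg (cargo aircraft limit, Category OX) — over the limit.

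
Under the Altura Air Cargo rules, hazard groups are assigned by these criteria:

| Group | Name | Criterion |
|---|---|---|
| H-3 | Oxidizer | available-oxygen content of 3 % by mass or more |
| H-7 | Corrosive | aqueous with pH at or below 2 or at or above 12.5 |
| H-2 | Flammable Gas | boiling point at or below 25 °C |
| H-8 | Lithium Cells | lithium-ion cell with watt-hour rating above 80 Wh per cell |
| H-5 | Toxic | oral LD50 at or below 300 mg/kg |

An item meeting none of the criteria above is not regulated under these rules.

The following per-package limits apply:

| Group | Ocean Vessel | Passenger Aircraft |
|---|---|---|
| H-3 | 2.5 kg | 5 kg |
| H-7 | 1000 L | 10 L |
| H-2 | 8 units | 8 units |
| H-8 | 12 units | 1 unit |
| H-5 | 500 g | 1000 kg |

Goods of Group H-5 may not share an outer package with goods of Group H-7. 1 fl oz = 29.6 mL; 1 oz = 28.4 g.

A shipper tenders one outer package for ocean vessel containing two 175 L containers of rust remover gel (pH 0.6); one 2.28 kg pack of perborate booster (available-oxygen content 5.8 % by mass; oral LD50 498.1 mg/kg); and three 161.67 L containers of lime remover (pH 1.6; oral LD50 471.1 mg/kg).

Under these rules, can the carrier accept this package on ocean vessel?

Yes

Rust remover gel: pH 0.6 ≤ 2 → Group H-7 (Corrosive).
With available-oxygen content 5.8 % by mass (≥ 3 % by mass), the perborate booster falls in Group H-3.
With pH 1.6 (≤ 2), the lime remover falls in Group H-7.
Group H-7 net quantity: (two 175 L containers = 350 L) + (three 161.67 L containers = 485.01 L) = 835.01 L.
835.01 L ≤ 1000 L (ocean vessel limit, Group H-7) — within limit.
Group H-3 quantity: 2.28 kg.
2.28 kg is within the ocean vessel limit of 2.5 kg for Group H-3.
The segregation rule (Group H-5 with Group H-7) does not apply to Group H-7 with Group H-3.
Every hazard group is within its ocean vessel limit and no segregation rule is violated.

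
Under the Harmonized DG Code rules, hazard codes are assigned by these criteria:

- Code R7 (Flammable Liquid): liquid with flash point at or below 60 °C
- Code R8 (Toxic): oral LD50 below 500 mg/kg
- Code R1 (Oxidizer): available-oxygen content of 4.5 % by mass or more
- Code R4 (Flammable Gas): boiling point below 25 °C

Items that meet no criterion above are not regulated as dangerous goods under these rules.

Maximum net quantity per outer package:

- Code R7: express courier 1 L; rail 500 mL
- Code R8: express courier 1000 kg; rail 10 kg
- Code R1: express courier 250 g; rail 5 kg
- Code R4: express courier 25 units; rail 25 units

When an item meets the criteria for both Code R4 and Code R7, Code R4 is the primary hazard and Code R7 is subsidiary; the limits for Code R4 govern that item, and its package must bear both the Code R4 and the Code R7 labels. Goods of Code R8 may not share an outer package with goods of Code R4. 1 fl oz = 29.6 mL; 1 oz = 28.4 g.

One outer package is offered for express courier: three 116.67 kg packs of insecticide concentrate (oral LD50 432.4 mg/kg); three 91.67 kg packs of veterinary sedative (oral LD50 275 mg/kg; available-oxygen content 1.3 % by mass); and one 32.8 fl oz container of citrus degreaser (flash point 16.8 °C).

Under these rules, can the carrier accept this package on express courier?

Insecticide concentrate: oral LD50 432.4 mg/kg < 500 mg/kg → Code R8 (Toxic).
Veterinary sedative: oral LD50 275 mg/kg < 500 mg/kg → Code R8 (Toxic).
With flash point 16.8 °C (≤ 60 °C), the citrus degreaser falls in Code R7.
Total Code R8: (three 116.67 kg packs = 350.01 kg) + (three 91.67 kg packs = 275.01 kg) = 625.02 kg.
625.02 kg ≤ 1000 kg (express courier limit, Code R8) — within limit.
Code R7 quantity: one 32.8 fl oz container = 970.88 mL.
970.88 mL ≤ 1 L (express courier limit, Code R7) — within limit.
The segregation rule (Code R8 with Code R4) does not apply to Code R8 with Code R7.
Every hazard code is within its express courier limit and no segregation rule is violated.

Yes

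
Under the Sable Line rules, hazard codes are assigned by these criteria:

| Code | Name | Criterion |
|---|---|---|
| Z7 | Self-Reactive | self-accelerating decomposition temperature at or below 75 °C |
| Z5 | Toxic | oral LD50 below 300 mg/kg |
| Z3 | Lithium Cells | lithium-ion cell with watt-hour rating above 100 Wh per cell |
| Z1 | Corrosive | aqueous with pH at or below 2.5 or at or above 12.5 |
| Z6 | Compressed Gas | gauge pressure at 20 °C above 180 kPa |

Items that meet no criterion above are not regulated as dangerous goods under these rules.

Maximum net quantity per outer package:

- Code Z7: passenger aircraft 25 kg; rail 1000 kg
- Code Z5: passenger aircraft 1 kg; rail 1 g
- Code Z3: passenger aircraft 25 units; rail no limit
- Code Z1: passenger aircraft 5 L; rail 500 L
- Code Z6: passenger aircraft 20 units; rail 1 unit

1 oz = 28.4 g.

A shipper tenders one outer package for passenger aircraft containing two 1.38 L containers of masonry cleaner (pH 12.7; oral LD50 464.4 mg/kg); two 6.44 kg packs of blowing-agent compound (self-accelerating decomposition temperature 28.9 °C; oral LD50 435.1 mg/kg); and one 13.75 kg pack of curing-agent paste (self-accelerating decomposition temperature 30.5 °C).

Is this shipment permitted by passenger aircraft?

No

pH 12.7 meets the Code Z1 criterion (Corrosive), so the masonry cleaner is Code Z1.
The blowing-agent compound has self-accelerating decomposition temperature 28.9 °C, which is ≤ 75 °C, so it is Code Z7 (Self-Reactive).
Curing-agent paste: self-accelerating decomposition temperature 30.5 °C ≤ 75 °C → Code Z7 (Self-Reactive).
Total Code Z7: (two 6.44 kg packs = 12.88 kg) + 13.75 kg = 26.63 kg.
26.63 kg exceeds the passenger aircraft limit of 25 kg for Code Z7.
Code Z1 quantity: two 1.38 L containers = 2.76 L.
That is within the Code Z1 passenger aircraft limit of 5 L.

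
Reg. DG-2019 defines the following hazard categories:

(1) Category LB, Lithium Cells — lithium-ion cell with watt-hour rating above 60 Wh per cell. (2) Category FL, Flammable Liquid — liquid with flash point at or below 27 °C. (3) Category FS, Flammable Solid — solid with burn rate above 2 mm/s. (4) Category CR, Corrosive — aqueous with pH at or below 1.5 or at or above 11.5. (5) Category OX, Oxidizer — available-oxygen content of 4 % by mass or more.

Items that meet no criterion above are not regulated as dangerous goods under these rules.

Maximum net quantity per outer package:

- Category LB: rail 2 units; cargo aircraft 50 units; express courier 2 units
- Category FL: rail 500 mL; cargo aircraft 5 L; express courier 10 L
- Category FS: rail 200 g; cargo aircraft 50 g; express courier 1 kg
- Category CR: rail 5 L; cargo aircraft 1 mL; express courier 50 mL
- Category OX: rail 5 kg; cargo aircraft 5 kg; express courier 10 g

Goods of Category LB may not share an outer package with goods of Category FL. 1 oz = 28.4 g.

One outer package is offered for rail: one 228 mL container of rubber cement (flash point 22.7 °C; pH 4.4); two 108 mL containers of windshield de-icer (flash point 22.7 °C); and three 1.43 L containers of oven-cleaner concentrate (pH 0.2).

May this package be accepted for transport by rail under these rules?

The rubber cement has flash point 22.7 °C, which is ≤ 27 °C, so it is Category FL (Flammable Liquid).
With flash point 22.7 °C (≤ 27 °C), the windshield de-icer falls in Category FL.
The oven-cleaner concentrate has pH 0.2, which is ≤ 1.5, so it is Category CR (Corrosive).
Category FL net quantity: 228 mL + (two 108 mL containers = 216 mL) = 444 mL.
444 mL ≤ 500 mL (rail limit, Category FL) — within limit.
Category CR quantity: three 1.43 L containers = 4.29 L.
4.29 L is within the rail limit of 5 L for Category CR.
The segregation rule (Category LB with Category FL) does not apply to Category FL with Category CR.
Every hazard category is within its rail limit and no segregation rule is violated.

Yes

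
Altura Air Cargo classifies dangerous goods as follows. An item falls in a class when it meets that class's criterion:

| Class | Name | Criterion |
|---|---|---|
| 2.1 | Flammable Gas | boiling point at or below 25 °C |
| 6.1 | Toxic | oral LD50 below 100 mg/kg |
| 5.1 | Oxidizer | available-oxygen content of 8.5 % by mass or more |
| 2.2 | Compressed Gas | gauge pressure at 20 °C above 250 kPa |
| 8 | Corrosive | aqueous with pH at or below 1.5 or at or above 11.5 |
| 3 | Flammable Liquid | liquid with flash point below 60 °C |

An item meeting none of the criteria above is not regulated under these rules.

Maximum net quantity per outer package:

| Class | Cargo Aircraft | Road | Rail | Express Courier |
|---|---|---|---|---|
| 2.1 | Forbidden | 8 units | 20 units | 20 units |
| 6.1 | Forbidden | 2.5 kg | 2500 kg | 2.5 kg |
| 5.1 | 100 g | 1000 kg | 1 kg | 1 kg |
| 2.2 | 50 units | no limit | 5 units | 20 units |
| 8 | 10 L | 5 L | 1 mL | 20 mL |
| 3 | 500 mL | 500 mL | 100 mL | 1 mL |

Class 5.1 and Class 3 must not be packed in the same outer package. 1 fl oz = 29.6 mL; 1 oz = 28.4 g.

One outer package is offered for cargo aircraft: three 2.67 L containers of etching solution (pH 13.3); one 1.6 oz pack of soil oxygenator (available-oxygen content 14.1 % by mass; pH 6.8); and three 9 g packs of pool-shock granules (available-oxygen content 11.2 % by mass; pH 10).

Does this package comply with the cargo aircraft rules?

With pH 13.3 (≥ 11.5), the etching solution falls in Class 8.
With available-oxygen content 14.1 % by mass (≥ 8.5 % by mass), the soil oxygenator falls in Class 5.1.
Available-oxygen content 11.2 % by mass meets the Class 5.1 criterion (Oxidizer), so the pool-shock granules are Class 5.1.
Total Class 5.1: (one 1.6 oz pack = 45.44 g) + (three 9 g packs = 27 g) = 72.44 g.
That is within the Class 5.1 cargo aircraft limit of 100 g.
Class 8 quantity: three 2.67 L containers = 8.01 L.
8.01 L ≤ 10 L (cargo aircraft limit, Class 8) — within limit.
The segregation rule (Class 5.1 with Class 3) does not apply to Class 5.1 with Class 8.
Every hazard class is within its cargo aircraft limit and no segregation rule is violated.

Yes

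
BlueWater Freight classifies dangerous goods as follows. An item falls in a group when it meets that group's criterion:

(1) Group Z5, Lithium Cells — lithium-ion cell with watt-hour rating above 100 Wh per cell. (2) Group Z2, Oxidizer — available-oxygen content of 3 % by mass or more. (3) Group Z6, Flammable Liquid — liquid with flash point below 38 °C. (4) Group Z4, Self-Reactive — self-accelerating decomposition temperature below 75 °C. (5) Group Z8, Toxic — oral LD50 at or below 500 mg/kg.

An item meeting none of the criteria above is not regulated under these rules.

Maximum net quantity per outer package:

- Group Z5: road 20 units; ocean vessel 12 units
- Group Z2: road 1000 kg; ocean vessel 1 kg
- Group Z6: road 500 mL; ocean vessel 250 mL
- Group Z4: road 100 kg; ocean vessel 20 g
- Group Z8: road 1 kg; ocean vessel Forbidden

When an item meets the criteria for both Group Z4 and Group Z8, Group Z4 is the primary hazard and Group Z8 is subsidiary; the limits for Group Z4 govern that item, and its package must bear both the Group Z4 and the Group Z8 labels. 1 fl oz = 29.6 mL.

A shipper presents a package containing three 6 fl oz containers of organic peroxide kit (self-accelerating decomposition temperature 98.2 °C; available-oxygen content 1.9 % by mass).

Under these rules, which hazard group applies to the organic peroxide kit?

Not regulated

available-oxygen content 1.9 % by mass is not above 3 % by mass, so Group Z2 does not apply.
self-accelerating decomposition temperature 98.2 °C is not below 75 °C, so Group Z4 does not apply.
No criterion is met, so the item is not regulated.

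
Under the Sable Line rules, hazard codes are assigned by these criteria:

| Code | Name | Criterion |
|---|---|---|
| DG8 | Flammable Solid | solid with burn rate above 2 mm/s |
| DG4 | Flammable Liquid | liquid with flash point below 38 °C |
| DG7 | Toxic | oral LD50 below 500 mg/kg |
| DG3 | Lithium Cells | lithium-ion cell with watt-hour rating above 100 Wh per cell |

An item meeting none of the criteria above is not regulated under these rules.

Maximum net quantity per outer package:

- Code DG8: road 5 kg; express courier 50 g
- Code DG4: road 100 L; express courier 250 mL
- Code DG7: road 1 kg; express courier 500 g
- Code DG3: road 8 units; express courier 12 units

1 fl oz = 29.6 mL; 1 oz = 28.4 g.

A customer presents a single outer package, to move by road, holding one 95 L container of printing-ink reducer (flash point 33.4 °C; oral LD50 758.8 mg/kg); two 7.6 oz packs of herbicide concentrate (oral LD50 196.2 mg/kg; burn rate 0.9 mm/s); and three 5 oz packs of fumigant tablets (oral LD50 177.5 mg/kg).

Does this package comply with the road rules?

Yes

With flash point 33.4 °C (< 38 °C), the printing-ink reducer falls in Code DG4.
The herbicide concentrate has oral LD50 196.2 mg/kg, which is < 500 mg/kg, so it is Code DG7 (Toxic).
With oral LD50 177.5 mg/kg (< 500 mg/kg), the fumigant tablets fall in Code DG7.
Code DG4 quantity: 95 L.
95 L ≤ 100 L (road limit, Code DG4) — within limit.
Total Code DG7: (two 7.6 oz packs = 431.68 g) + (three 5 oz packs = 426 g) = 857.68 g.
That is within the Code DG7 road limit of 1 kg.
Every hazard code is within its road limit and no segregation rule is violated.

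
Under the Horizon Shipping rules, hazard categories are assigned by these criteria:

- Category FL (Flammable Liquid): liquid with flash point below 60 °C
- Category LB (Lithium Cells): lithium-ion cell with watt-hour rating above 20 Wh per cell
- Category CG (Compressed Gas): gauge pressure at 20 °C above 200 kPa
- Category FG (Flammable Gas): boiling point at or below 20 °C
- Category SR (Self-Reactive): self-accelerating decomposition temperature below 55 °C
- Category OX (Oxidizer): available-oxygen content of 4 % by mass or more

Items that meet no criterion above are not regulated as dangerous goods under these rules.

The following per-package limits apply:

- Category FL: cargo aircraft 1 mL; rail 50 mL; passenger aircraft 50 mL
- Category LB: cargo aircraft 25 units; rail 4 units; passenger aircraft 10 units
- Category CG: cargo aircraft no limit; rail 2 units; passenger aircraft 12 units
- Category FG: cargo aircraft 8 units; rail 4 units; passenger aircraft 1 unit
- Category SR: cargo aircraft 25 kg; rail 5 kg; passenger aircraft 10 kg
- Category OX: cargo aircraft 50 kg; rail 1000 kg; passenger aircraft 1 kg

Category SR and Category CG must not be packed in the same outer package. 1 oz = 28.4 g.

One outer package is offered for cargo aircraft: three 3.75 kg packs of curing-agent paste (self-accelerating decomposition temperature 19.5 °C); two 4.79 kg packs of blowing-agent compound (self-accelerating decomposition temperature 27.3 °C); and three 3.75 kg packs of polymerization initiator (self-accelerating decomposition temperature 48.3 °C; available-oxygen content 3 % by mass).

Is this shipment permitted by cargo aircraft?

The curing-agent paste has self-accelerating decomposition temperature 19.5 °C, which is < 55 °C, so it is Category SR (Self-Reactive).
Blowing-agent compound: self-accelerating decomposition temperature 27.3 °C < 55 °C → Category SR (Self-Reactive).
With self-accelerating decomposition temperature 48.3 °C (< 55 °C), the polymerization initiator falls in Category SR.
Total Category SR: (three 3.75 kg packs = 11.25 kg) + (two 4.79 kg packs = 9.58 kg) + (three 3.75 kg packs = 11.25 kg) = 32.08 kg.
32.08 kg > 25 kg (cargo aircraft limit, Category SR) — over the limit.

No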